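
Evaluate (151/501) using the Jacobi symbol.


Compute (151/501) via quadratic reciprocity:
  reciprocity: (151/501) -> +(501/151)
  reduce: (48/151)
  pull out 2: (2/151) = +1  (since 151 mod 8 = 7)
  pull out 2: (2/151) = +1  (since 151 mod 8 = 7)
  pull out 2: (2/151) = +1  (since 151 mod 8 = 7)
  pull out 2: (2/151) = +1  (since 151 mod 8 = 7)
  reciprocity: (3/151) -> -(151/3)
  reduce: (1/3)
  (1/3) = 1
Product of signs = -1

-1


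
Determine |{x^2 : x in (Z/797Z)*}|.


For prime p, the number of non-zero quadratic residues is (p-1)/2.
= (797-1)/2
= 398

398


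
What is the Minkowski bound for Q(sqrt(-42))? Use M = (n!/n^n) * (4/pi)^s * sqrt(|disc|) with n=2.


d = -42, d mod 4 = 2, so disc(K) = 4d = -168; |disc(K)| = 168
Imaginary quadratic field, so n = 2, s = r2 = 1, r1 = 0
M = (n!/n^n) * (4/pi)^s * sqrt(|disc(K)|) = (2!/2^2) * (4/pi)^1 * sqrt(168)
= 0.5 * 1.273240 * 12.961481
= 8.2515

8.2515


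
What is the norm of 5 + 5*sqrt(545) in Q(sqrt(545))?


N(a + b*sqrt(d)) = a^2 - d*b^2
= (5)^2 - (545)*(5)^2
= 25 - 13625
= -13600

-13600


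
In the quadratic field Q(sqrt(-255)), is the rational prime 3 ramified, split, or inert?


K = Q(sqrt(-255)). Since d mod 4 = 1, disc(K) = -255.
Check p | disc: -255 mod 3 = 0.
p divides disc, so p ramifies: (p) = P^2 with e=2, f=1, g=1.
Therefore p is ramified.

ramified


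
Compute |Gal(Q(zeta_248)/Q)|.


|Gal(Q(zeta_248)/Q)| = phi(248)
= 120

120


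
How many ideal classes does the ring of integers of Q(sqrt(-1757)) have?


K = Q(sqrt(-1757)). d mod 4 = 3, so D = disc(K) = 4d = -7028
h(K) equals the number of primitive reduced positive-definite forms (a, b, c) = a*x^2 + b*x*y + c*y^2 with b^2 - 4ac = D,
where reduced means |b| <= a <= c, with b >= 0 whenever |b| = a or a = c, and primitive means gcd(a, b, c) = 1.
Reduced forces 3a^2 <= |D| = 7028, so 1 <= a <= 48; b must have the parity of D, and c = (b^2 - D)/(4a) must be an integer >= a.
Enumerate a = 1..48, b in [-a, a]:
  a=1: (1, 0, 1757)  [1]
  a=2: (2, 2, 879)  [1]
  a=3: (3, -2, 586), (3, 2, 586)  [2]
  a=4..5: none
  a=6: (6, -2, 293), (6, 2, 293)  [2]
  a=7: (7, 0, 251)  [1]
  a=8: none
  a=9: (9, -8, 197), (9, 8, 197)  [2]
  a=10: none
  a=11: (11, -10, 162), (11, 10, 162)  [2]
  a=12..13: none
  a=14: (14, 14, 129)  [1]
  a=15..17: none
  a=18: (18, -10, 99), (18, 10, 99)  [2]
  a=19..20: none
  a=21: (21, -14, 86), (21, 14, 86)  [2]
  a=22: (22, -10, 81), (22, 10, 81)  [2]
  a=23..26: none
  a=27: (27, -10, 66), (27, 10, 66)  [2]
  a=28..30: none
  a=31: (31, -28, 63), (31, 28, 63)  [2]
  a=32: none
  a=33: (33, -32, 61), (33, -10, 54), (33, 10, 54), (33, 32, 61)  [4]
  a=34..41: none
  a=42: (42, -14, 43), (42, 14, 43)  [2]
  a=43..48: none
Total reduced forms: 1 + 1 + 2 + 2 + 1 + 2 + 2 + 1 + 2 + 2 + 2 + 2 + 2 + 4 + 2 = 28
h = 28

28


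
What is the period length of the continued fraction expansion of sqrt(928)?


Run the CF algorithm for sqrt(928).
a_0 = floor(sqrt(928)) = 30; set m_0=0, q_0=1.
Recurrence: m' = q*a - m,  q' = (d - m'^2)/q,  a' = floor((a_0 + m')/q').
  step 1: m=30, q=28, a=2
  step 2: m=26, q=9, a=6
  step 3: m=28, q=16, a=3
  step 4: m=20, q=33, a=1
  step 5: m=13, q=23, a=1
  step 6: m=10, q=36, a=1
  step 7: m=26, q=7, a=8
  step 8: m=30, q=4, a=15
  step 9: m=30, q=7, a=8
  step 10: m=26, q=36, a=1
  step 11: m=10, q=23, a=1
  step 12: m=13, q=33, a=1
  step 13: m=20, q=16, a=3
  step 14: m=28, q=9, a=6
  step 15: m=26, q=28, a=2
  step 16: m=30, q=1, a=60
a_16 = 2*a_0 = 60, so the period closes here.
sqrt(928) = [30; 2, 6, 3, 1, 1, 1, 8, 15, 8, 1, 1, 1, 3, 6, 2, 60]
Period length = 16

16


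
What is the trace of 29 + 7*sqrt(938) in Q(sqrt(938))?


Tr(a + b*sqrt(d)) = (a + b*sqrt(d)) + (a - b*sqrt(d)) = 2a
= 2 * (29)
= 58

58


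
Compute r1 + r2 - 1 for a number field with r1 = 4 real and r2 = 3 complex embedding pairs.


By Dirichlet's unit theorem:
rank = r1 + r2 - 1
= 4 + 3 - 1
= 6

6


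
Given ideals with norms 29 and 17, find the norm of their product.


N(IJ) = N(I) * N(J)
= 29 * 17
= 493

493


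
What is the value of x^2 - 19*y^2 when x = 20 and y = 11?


x^2 - d*y^2
= 20^2 - 19*11^2
= 400 - 2299
= -1899

-1899


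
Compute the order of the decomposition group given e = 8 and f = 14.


|D_P| = e * f
= 8 * 14
= 112

112


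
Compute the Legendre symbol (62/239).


p = 239 is prime, so compute (62/239) with the reciprocity algorithm (Jacobi-symbol steps: pull out 2s via (2/n), flip via reciprocity, reduce):
  pull out 2: (2/239) = +1  (since 239 mod 8 = 7)
  reciprocity: (31/239) -> -(239/31)
  reduce: (22/31)
  pull out 2: (2/31) = +1  (since 31 mod 8 = 7)
  reciprocity: (11/31) -> -(31/11)
  reduce: (9/11)
  reciprocity: (9/11) -> +(11/9)
  reduce: (2/9)
  pull out 2: (2/9) = +1  (since 9 mod 8 = 1)
  (1/9) = 1
Product of signs = 1
(62/239) = 1

1


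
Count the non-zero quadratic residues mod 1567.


For prime p, the number of non-zero quadratic residues is (p-1)/2.
= (1567-1)/2
= 783

783


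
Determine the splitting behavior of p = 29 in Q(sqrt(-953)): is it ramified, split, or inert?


K = Q(sqrt(-953)). Since d mod 4 = 3, disc(K) = -3812.
Check p | disc: -3812 mod 29 = 16.
p does not divide disc. Compute Legendre symbol (d/p):
4^((29-1)/2) mod 29 = 1
(d/p) = 1, so p splits: (p) = P*P' with e=1, f=1, g=2.
Therefore p is split.

split


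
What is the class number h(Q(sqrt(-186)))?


K = Q(sqrt(-186)). d mod 4 = 2, so D = disc(K) = 4d = -744
h(K) equals the number of primitive reduced positive-definite forms (a, b, c) = a*x^2 + b*x*y + c*y^2 with b^2 - 4ac = D,
where reduced means |b| <= a <= c, with b >= 0 whenever |b| = a or a = c, and primitive means gcd(a, b, c) = 1.
Reduced forces 3a^2 <= |D| = 744, so 1 <= a <= 15; b must have the parity of D, and c = (b^2 - D)/(4a) must be an integer >= a.
Enumerate a = 1..15, b in [-a, a]:
  a=1: (1, 0, 186)  [1]
  a=2: (2, 0, 93)  [1]
  a=3: (3, 0, 62)  [1]
  a=4: none
  a=5: (5, -4, 38), (5, 4, 38)  [2]
  a=6: (6, 0, 31)  [1]
  a=7..9: none
  a=10: (10, -4, 19), (10, 4, 19)  [2]
  a=11: (11, -2, 17), (11, 2, 17)  [2]
  a=12: none
  a=13: (13, -6, 15), (13, 6, 15)  [2]
  a=14..15: none
Total reduced forms: 1 + 1 + 1 + 2 + 1 + 2 + 2 + 2 = 12
h = 12

12


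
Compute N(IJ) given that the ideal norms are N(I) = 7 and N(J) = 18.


N(IJ) = N(I) * N(J)
= 7 * 18
= 126

126


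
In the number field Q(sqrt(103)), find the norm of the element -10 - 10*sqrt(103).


N(a + b*sqrt(d)) = a^2 - d*b^2
= (-10)^2 - (103)*(-10)^2
= 100 - 10300
= -10200

-10200


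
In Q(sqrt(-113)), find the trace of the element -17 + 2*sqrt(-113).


Tr(a + b*sqrt(d)) = (a + b*sqrt(d)) + (a - b*sqrt(d)) = 2a
= 2 * (-17)
= -34

-34


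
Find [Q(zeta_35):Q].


The degree equals Euler's totient phi(35).
35 = 5 * 7
phi(35) = 24

24


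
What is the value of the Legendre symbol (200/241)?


p = 241 is prime, so compute (200/241) with the reciprocity algorithm (Jacobi-symbol steps: pull out 2s via (2/n), flip via reciprocity, reduce):
  pull out 2: (2/241) = +1  (since 241 mod 8 = 1)
  pull out 2: (2/241) = +1  (since 241 mod 8 = 1)
  pull out 2: (2/241) = +1  (since 241 mod 8 = 1)
  reciprocity: (25/241) -> +(241/25)
  reduce: (16/25)
  pull out 2: (2/25) = +1  (since 25 mod 8 = 1)
  pull out 2: (2/25) = +1  (since 25 mod 8 = 1)
  pull out 2: (2/25) = +1  (since 25 mod 8 = 1)
  pull out 2: (2/25) = +1  (since 25 mod 8 = 1)
  (1/25) = 1
Product of signs = 1
(200/241) = 1

1


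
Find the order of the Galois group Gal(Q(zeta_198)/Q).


|Gal(Q(zeta_198)/Q)| = phi(198)
= 60

60


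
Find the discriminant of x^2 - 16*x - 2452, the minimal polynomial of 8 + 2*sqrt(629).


The element 8 + 2*sqrt(629) has minimal polynomial:
x^2 - 16*x - 2452
Discriminant = (-16)^2 - 4*(-2452)
= 256 + 9808
= 10064

10064


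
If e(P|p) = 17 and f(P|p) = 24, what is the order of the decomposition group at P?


|D_P| = e * f
= 17 * 24
= 408

408


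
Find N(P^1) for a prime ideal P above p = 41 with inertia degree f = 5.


N(P^a) = p^(a*f)
= 41^(1*5)
= 41^5
= 115856201

115856201


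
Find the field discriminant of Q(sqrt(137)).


For K = Q(sqrt(d)) with d squarefree: disc(K) = d if d = 1 mod 4, and disc(K) = 4d if d = 2 or 3 mod 4.
Here d = 137, and d mod 4 = 1.
d = 1 mod 4 (O_K = Z[(1+sqrt(d))/2]), so disc(K) = d = 137

137


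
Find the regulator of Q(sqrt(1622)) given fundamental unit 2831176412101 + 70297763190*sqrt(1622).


epsilon = 2831176412101 + 70297763190*sqrt(1622)
= 5.6624e+12
R = ln(5.6624e+12)
= 29.3649

29.3649


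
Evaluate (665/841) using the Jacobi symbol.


Compute (665/841) via quadratic reciprocity:
  reciprocity: (665/841) -> +(841/665)
  reduce: (176/665)
  pull out 2: (2/665) = +1  (since 665 mod 8 = 1)
  pull out 2: (2/665) = +1  (since 665 mod 8 = 1)
  pull out 2: (2/665) = +1  (since 665 mod 8 = 1)
  pull out 2: (2/665) = +1  (since 665 mod 8 = 1)
  reciprocity: (11/665) -> +(665/11)
  reduce: (5/11)
  reciprocity: (5/11) -> +(11/5)
  reduce: (1/5)
  (1/5) = 1
Product of signs = 1

1


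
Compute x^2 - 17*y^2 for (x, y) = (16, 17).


x^2 - d*y^2
= 16^2 - 17*17^2
= 256 - 4913
= -4657

-4657


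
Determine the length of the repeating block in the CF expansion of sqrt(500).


Run the CF algorithm for sqrt(500).
a_0 = floor(sqrt(500)) = 22; set m_0=0, q_0=1.
Recurrence: m' = q*a - m,  q' = (d - m'^2)/q,  a' = floor((a_0 + m')/q').
  step 1: m=22, q=16, a=2
  step 2: m=10, q=25, a=1
  step 3: m=15, q=11, a=3
  step 4: m=18, q=16, a=2
  step 5: m=14, q=19, a=1
  step 6: m=5, q=25, a=1
  step 7: m=20, q=4, a=10
  step 8: m=20, q=25, a=1
  step 9: m=5, q=19, a=1
  step 10: m=14, q=16, a=2
  step 11: m=18, q=11, a=3
  step 12: m=15, q=25, a=1
  step 13: m=10, q=16, a=2
  step 14: m=22, q=1, a=44
a_14 = 2*a_0 = 44, so the period closes here.
sqrt(500) = [22; 2, 1, 3, 2, 1, 1, 10, 1, 1, 2, 3, 1, 2, 44]
Period length = 14

14


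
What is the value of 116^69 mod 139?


p = 139 is prime and the exponent is (p-1)/2 = 69, so by Euler's criterion 116^69 = (116/139) = +1 or -1 mod 139.
Compute by square-and-multiply:
  69 = 64 + 4 + 1 (binary 1000101)
  Repeated squaring mod 139: 116^1 = 116, 116^2 = 112, 116^4 = 34, 116^8 = 44, 116^16 = 129, 116^32 = 100, 116^64 = 131
  116^69 = 116^64 * 116^4 * 116^1 = 131 * 34 * 116 mod 139
    131 * 34 = 4454 = 6 mod 139
    6 * 116 = 696 = 1 mod 139
  116^69 = 1 mod 139
Result 1: 116 is a quadratic residue mod 139.
116^69 mod 139 = 1

1


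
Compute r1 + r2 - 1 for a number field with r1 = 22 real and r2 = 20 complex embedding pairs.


By Dirichlet's unit theorem:
rank = r1 + r2 - 1
= 22 + 20 - 1
= 41

41


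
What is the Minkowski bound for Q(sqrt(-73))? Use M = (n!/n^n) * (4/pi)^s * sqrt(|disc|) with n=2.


d = -73, d mod 4 = 3, so disc(K) = 4d = -292; |disc(K)| = 292
Imaginary quadratic field, so n = 2, s = r2 = 1, r1 = 0
M = (n!/n^n) * (4/pi)^s * sqrt(|disc(K)|) = (2!/2^2) * (4/pi)^1 * sqrt(292)
= 0.5 * 1.273240 * 17.088007
= 10.8786

10.8786


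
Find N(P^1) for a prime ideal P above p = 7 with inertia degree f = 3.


N(P^a) = p^(a*f)
= 7^(1*3)
= 7^3
= 343

343


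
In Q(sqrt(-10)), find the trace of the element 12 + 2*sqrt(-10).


Tr(a + b*sqrt(d)) = (a + b*sqrt(d)) + (a - b*sqrt(d)) = 2a
= 2 * (12)
= 24

24


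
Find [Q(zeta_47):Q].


The degree equals Euler's totient phi(47).
47 = 47
phi(47) = 46

46


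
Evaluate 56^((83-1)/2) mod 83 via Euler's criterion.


p = 83 is prime and the exponent is (p-1)/2 = 41, so by Euler's criterion 56^41 = (56/83) = +1 or -1 mod 83.
Compute by square-and-multiply:
  41 = 32 + 8 + 1 (binary 101001)
  Repeated squaring mod 83: 56^1 = 56, 56^2 = 65, 56^4 = 75, 56^8 = 64, 56^16 = 29, 56^32 = 11
  56^41 = 56^32 * 56^8 * 56^1 = 11 * 64 * 56 mod 83
    11 * 64 = 704 = 40 mod 83
    40 * 56 = 2240 = 82 mod 83
  56^41 = 82 mod 83
Result 82 = p - 1 = -1 mod 83: 56 is a quadratic non-residue mod 83. As a residue in [0, p-1] the value is 82.
56^41 mod 83 = 82

82


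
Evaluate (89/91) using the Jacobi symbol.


Compute (89/91) via quadratic reciprocity:
  reciprocity: (89/91) -> +(91/89)
  reduce: (2/89)
  pull out 2: (2/89) = +1  (since 89 mod 8 = 1)
  (1/89) = 1
Product of signs = 1

1


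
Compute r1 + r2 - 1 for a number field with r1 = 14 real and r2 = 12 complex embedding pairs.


By Dirichlet's unit theorem:
rank = r1 + r2 - 1
= 14 + 12 - 1
= 25

25


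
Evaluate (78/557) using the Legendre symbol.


p = 557 is prime, so compute (78/557) with the reciprocity algorithm (Jacobi-symbol steps: pull out 2s via (2/n), flip via reciprocity, reduce):
  pull out 2: (2/557) = -1  (since 557 mod 8 = 5)
  reciprocity: (39/557) -> +(557/39)
  reduce: (11/39)
  reciprocity: (11/39) -> -(39/11)
  reduce: (6/11)
  pull out 2: (2/11) = -1  (since 11 mod 8 = 3)
  reciprocity: (3/11) -> -(11/3)
  reduce: (2/3)
  pull out 2: (2/3) = -1  (since 3 mod 8 = 3)
  (1/3) = 1
Product of signs = -1
(78/557) = -1

-1


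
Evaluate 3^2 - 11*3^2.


x^2 - d*y^2
= 3^2 - 11*3^2
= 9 - 99
= -90

-90


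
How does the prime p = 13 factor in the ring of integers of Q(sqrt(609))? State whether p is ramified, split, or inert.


K = Q(sqrt(609)). Since d mod 4 = 1, disc(K) = 609.
Check p | disc: 609 mod 13 = 11.
p does not divide disc. Compute Legendre symbol (d/p):
11^((13-1)/2) mod 13 = -1
(d/p) = -1, so p is inert: (p) stays prime with e=1, f=2, g=1.
Therefore p is inert.

inert


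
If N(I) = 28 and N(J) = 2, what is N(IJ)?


N(IJ) = N(I) * N(J)
= 28 * 2
= 56

56


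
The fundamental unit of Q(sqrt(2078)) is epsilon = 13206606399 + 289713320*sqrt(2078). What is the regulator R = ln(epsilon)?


epsilon = 13206606399 + 289713320*sqrt(2078)
= 2.6413e+10
R = ln(2.6413e+10)
= 23.9971

23.9971


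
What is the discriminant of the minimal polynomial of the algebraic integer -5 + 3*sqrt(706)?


The element -5 + 3*sqrt(706) has minimal polynomial:
x^2 + 10*x - 6329
Discriminant = (10)^2 - 4*(-6329)
= 100 + 25316
= 25416

25416


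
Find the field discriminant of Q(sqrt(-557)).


For K = Q(sqrt(d)) with d squarefree: disc(K) = d if d = 1 mod 4, and disc(K) = 4d if d = 2 or 3 mod 4.
Here d = -557, and d mod 4 = 3.
d = 3 mod 4, not 1 (O_K = Z[sqrt(d)]), so disc(K) = 4d = 4 * (-557) = -2228

-2228


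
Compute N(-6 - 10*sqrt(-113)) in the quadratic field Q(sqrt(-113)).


N(a + b*sqrt(d)) = a^2 - d*b^2
= (-6)^2 - (-113)*(-10)^2
= 36 + 11300
= 11336

11336


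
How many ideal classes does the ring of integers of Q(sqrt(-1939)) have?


K = Q(sqrt(-1939)). d mod 4 = 1, so D = disc(K) = d = -1939
h(K) equals the number of primitive reduced positive-definite forms (a, b, c) = a*x^2 + b*x*y + c*y^2 with b^2 - 4ac = D,
where reduced means |b| <= a <= c, with b >= 0 whenever |b| = a or a = c, and primitive means gcd(a, b, c) = 1.
Reduced forces 3a^2 <= |D| = 1939, so 1 <= a <= 25; b must have the parity of D, and c = (b^2 - D)/(4a) must be an integer >= a.
Enumerate a = 1..25, b in [-a, a]:
  a=1: (1, 1, 485)  [1]
  a=2..4: none
  a=5: (5, -1, 97), (5, 1, 97)  [2]
  a=6: none
  a=7: (7, 7, 71)  [1]
  a=8..16: none
  a=17: (17, -13, 31), (17, 13, 31)  [2]
  a=18..22: none
  a=23: (23, -19, 25), (23, 19, 25)  [2]
  a=24..25: none
Total reduced forms: 1 + 2 + 1 + 2 + 2 = 8
h = 8

8


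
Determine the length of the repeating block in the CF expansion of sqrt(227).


Run the CF algorithm for sqrt(227).
a_0 = floor(sqrt(227)) = 15; set m_0=0, q_0=1.
Recurrence: m' = q*a - m,  q' = (d - m'^2)/q,  a' = floor((a_0 + m')/q').
  step 1: m=15, q=2, a=15
  step 2: m=15, q=1, a=30
a_2 = 2*a_0 = 30, so the period closes here.
sqrt(227) = [15; 15, 30]
Period length = 2

2


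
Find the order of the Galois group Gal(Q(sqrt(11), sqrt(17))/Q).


The 2 square roots of distinct primes are multiplicatively independent over Q,
so [K:Q] = 2^2 and Gal(K/Q) is isomorphic to (Z/2Z)^2.
|Gal| = 2^2 = 4

4


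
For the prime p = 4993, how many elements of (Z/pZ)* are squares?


For prime p, the number of non-zero quadratic residues is (p-1)/2.
= (4993-1)/2
= 2496

2496


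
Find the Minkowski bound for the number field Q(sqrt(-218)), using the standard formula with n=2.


d = -218, d mod 4 = 2, so disc(K) = 4d = -872; |disc(K)| = 872
Imaginary quadratic field, so n = 2, s = r2 = 1, r1 = 0
M = (n!/n^n) * (4/pi)^s * sqrt(|disc(K)|) = (2!/2^2) * (4/pi)^1 * sqrt(872)
= 0.5 * 1.273240 * 29.529646
= 18.7992

18.7992


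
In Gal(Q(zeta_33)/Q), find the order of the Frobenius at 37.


The Frobenius at p in Gal(Q(zeta_n)/Q) = (Z/nZ)* is the class of p, so its order is ord_33(37), the smallest k >= 1 with 37^k = 1 mod 33.
n = 33 = 3 * 11, phi(33) = 20; the order divides phi(n).
Divisors of 20: 1, 2, 4, 5, 10, 20
Repeated squaring mod 33: 37^1 = 4, 37^2 = 16, 37^4 = 25, 37^8 = 31, 37^16 = 4
Test divisors in increasing order:
  k=1: 37^1 = 4 mod 33
  k=2: 37^2 = 16 mod 33
  k=4: 37^4 = 25 mod 33
  k=5: 37^5 = 25 * 4 = 1 mod 33  <- first divisor giving 1
Order = 5

5


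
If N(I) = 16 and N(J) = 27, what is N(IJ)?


N(IJ) = N(I) * N(J)
= 16 * 27
= 432

432


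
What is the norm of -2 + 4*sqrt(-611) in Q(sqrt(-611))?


N(a + b*sqrt(d)) = a^2 - d*b^2
= (-2)^2 - (-611)*(4)^2
= 4 + 9776
= 9780

9780


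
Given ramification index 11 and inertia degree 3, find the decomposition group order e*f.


|D_P| = e * f
= 11 * 3
= 33

33


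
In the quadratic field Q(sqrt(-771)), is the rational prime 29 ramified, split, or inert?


K = Q(sqrt(-771)). Since d mod 4 = 1, disc(K) = -771.
Check p | disc: -771 mod 29 = 12.
p does not divide disc. Compute Legendre symbol (d/p):
12^((29-1)/2) mod 29 = -1
(d/p) = -1, so p is inert: (p) stays prime with e=1, f=2, g=1.
Therefore p is inert.

inert


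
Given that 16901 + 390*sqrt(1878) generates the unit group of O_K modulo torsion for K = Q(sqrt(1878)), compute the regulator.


epsilon = 16901 + 390*sqrt(1878)
= 33802.0000
R = ln(33802.0000)
= 10.4283

10.4283


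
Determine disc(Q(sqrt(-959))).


For K = Q(sqrt(d)) with d squarefree: disc(K) = d if d = 1 mod 4, and disc(K) = 4d if d = 2 or 3 mod 4.
Here d = -959, and d mod 4 = 1.
d = 1 mod 4 (O_K = Z[(1+sqrt(d))/2]), so disc(K) = d = -959

-959


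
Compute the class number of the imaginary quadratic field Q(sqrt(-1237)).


K = Q(sqrt(-1237)). d mod 4 = 3, so D = disc(K) = 4d = -4948
h(K) equals the number of primitive reduced positive-definite forms (a, b, c) = a*x^2 + b*x*y + c*y^2 with b^2 - 4ac = D,
where reduced means |b| <= a <= c, with b >= 0 whenever |b| = a or a = c, and primitive means gcd(a, b, c) = 1.
Reduced forces 3a^2 <= |D| = 4948, so 1 <= a <= 40; b must have the parity of D, and c = (b^2 - D)/(4a) must be an integer >= a.
Enumerate a = 1..40, b in [-a, a]:
  a=1: (1, 0, 1237)  [1]
  a=2: (2, 2, 619)  [1]
  a=3..6: none
  a=7: (7, -6, 178), (7, 6, 178)  [2]
  a=8..13: none
  a=14: (14, -6, 89), (14, 6, 89)  [2]
  a=15..16: none
  a=17: (17, -4, 73), (17, 4, 73)  [2]
  a=18: none
  a=19: (19, -12, 67), (19, 12, 67)  [2]
  a=20..33: none
  a=34: (34, -30, 43), (34, 30, 43)  [2]
  a=35..36: none
  a=37: (37, -26, 38), (37, 26, 38)  [2]
  a=38..40: none
Total reduced forms: 1 + 1 + 2 + 2 + 2 + 2 + 2 + 2 = 14
h = 14

14


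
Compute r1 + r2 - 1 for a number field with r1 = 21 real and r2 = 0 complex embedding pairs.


By Dirichlet's unit theorem:
rank = r1 + r2 - 1
= 21 + 0 - 1
= 20

20


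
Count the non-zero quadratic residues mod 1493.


For prime p, the number of non-zero quadratic residues is (p-1)/2.
= (1493-1)/2
= 746

746


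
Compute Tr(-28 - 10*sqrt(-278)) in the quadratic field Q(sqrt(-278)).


Tr(a + b*sqrt(d)) = (a + b*sqrt(d)) + (a - b*sqrt(d)) = 2a
= 2 * (-28)
= -56

-56


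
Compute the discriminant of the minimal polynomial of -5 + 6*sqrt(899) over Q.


The element -5 + 6*sqrt(899) has minimal polynomial:
x^2 + 10*x - 32339
Discriminant = (10)^2 - 4*(-32339)
= 100 + 129356
= 129456

129456


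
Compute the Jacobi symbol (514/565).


Compute (514/565) via quadratic reciprocity:
  pull out 2: (2/565) = -1  (since 565 mod 8 = 5)
  reciprocity: (257/565) -> +(565/257)
  reduce: (51/257)
  reciprocity: (51/257) -> +(257/51)
  reduce: (2/51)
  pull out 2: (2/51) = -1  (since 51 mod 8 = 3)
  (1/51) = 1
Product of signs = 1

1


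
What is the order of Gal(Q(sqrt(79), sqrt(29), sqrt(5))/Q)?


The 3 square roots of distinct primes are multiplicatively independent over Q,
so [K:Q] = 2^3 and Gal(K/Q) is isomorphic to (Z/2Z)^3.
|Gal| = 2^3 = 8

8


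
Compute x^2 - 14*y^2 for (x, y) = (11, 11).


x^2 - d*y^2
= 11^2 - 14*11^2
= 121 - 1694
= -1573

-1573


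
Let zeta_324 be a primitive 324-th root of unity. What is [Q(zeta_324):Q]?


The degree equals Euler's totient phi(324).
324 = 2^2 * 3^4
phi(324) = 108

108


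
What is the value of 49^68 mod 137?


p = 137 is prime and the exponent is (p-1)/2 = 68, so by Euler's criterion 49^68 = (49/137) = +1 or -1 mod 137.
Compute by square-and-multiply:
  68 = 64 + 4 (binary 1000100)
  Repeated squaring mod 137: 49^1 = 49, 49^2 = 72, 49^4 = 115, 49^8 = 73, 49^16 = 123, 49^32 = 59, 49^64 = 56
  49^68 = 49^64 * 49^4 = 56 * 115 mod 137
    56 * 115 = 6440 = 1 mod 137
  49^68 = 1 mod 137
Result 1: 49 is a quadratic residue mod 137.
49^68 mod 137 = 1

1


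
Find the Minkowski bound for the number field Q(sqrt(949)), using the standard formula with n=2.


d = 949, d mod 4 = 1, so disc(K) = d = 949; |disc(K)| = 949
Real quadratic field, so n = 2, s = r2 = 0, r1 = 2
M = (n!/n^n) * (4/pi)^s * sqrt(|disc(K)|) = (2!/2^2) * (4/pi)^0 * sqrt(949)
= 0.5 * 1.000000 * 30.805844
= 15.4029

15.4029


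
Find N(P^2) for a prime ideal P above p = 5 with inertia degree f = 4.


N(P^a) = p^(a*f)
= 5^(2*4)
= 5^8
= 390625

390625


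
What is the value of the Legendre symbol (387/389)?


p = 389 is prime, so compute (387/389) with the reciprocity algorithm (Jacobi-symbol steps: pull out 2s via (2/n), flip via reciprocity, reduce):
  reciprocity: (387/389) -> +(389/387)
  reduce: (2/387)
  pull out 2: (2/387) = -1  (since 387 mod 8 = 3)
  (1/387) = 1
Product of signs = -1
(387/389) = -1

-1


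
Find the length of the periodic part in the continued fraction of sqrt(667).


Run the CF algorithm for sqrt(667).
a_0 = floor(sqrt(667)) = 25; set m_0=0, q_0=1.
Recurrence: m' = q*a - m,  q' = (d - m'^2)/q,  a' = floor((a_0 + m')/q').
  step 1: m=25, q=42, a=1
  step 2: m=17, q=9, a=4
  step 3: m=19, q=34, a=1
  step 4: m=15, q=13, a=3
  step 5: m=24, q=7, a=7
  step 6: m=25, q=6, a=8
  step 7: m=23, q=23, a=2
  step 8: m=23, q=6, a=8
  step 9: m=25, q=7, a=7
  step 10: m=24, q=13, a=3
  step 11: m=15, q=34, a=1
  step 12: m=19, q=9, a=4
  step 13: m=17, q=42, a=1
  step 14: m=25, q=1, a=50
a_14 = 2*a_0 = 50, so the period closes here.
sqrt(667) = [25; 1, 4, 1, 3, 7, 8, 2, 8, 7, 3, 1, 4, 1, 50]
Period length = 14

14


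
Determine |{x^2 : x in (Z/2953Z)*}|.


For prime p, the number of non-zero quadratic residues is (p-1)/2.
= (2953-1)/2
= 1476

1476


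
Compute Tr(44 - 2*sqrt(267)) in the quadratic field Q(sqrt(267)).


Tr(a + b*sqrt(d)) = (a + b*sqrt(d)) + (a - b*sqrt(d)) = 2a
= 2 * (44)
= 88

88


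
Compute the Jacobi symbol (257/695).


Compute (257/695) via quadratic reciprocity:
  reciprocity: (257/695) -> +(695/257)
  reduce: (181/257)
  reciprocity: (181/257) -> +(257/181)
  reduce: (76/181)
  pull out 2: (2/181) = -1  (since 181 mod 8 = 5)
  pull out 2: (2/181) = -1  (since 181 mod 8 = 5)
  reciprocity: (19/181) -> +(181/19)
  reduce: (10/19)
  pull out 2: (2/19) = -1  (since 19 mod 8 = 3)
  reciprocity: (5/19) -> +(19/5)
  reduce: (4/5)
  pull out 2: (2/5) = -1  (since 5 mod 8 = 5)
  pull out 2: (2/5) = -1  (since 5 mod 8 = 5)
  (1/5) = 1
Product of signs = -1

-1


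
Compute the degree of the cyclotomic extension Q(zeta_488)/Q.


The degree equals Euler's totient phi(488).
488 = 2^3 * 61
phi(488) = 240

240


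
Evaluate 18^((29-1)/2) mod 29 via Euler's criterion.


p = 29 is prime and the exponent is (p-1)/2 = 14, so by Euler's criterion 18^14 = (18/29) = +1 or -1 mod 29.
Compute by square-and-multiply:
  14 = 8 + 4 + 2 (binary 1110)
  Repeated squaring mod 29: 18^1 = 18, 18^2 = 5, 18^4 = 25, 18^8 = 16
  18^14 = 18^8 * 18^4 * 18^2 = 16 * 25 * 5 mod 29
    16 * 25 = 400 = 23 mod 29
    23 * 5 = 115 = 28 mod 29
  18^14 = 28 mod 29
Result 28 = p - 1 = -1 mod 29: 18 is a quadratic non-residue mod 29. As a residue in [0, p-1] the value is 28.
18^14 mod 29 = 28

28


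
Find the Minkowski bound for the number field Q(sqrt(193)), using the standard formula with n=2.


d = 193, d mod 4 = 1, so disc(K) = d = 193; |disc(K)| = 193
Real quadratic field, so n = 2, s = r2 = 0, r1 = 2
M = (n!/n^n) * (4/pi)^s * sqrt(|disc(K)|) = (2!/2^2) * (4/pi)^0 * sqrt(193)
= 0.5 * 1.000000 * 13.892444
= 6.9462

6.9462


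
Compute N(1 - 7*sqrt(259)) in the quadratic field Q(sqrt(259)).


N(a + b*sqrt(d)) = a^2 - d*b^2
= (1)^2 - (259)*(-7)^2
= 1 - 12691
= -12690

-12690


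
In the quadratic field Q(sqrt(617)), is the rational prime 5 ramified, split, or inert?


K = Q(sqrt(617)). Since d mod 4 = 1, disc(K) = 617.
Check p | disc: 617 mod 5 = 2.
p does not divide disc. Compute Legendre symbol (d/p):
2^((5-1)/2) mod 5 = -1
(d/p) = -1, so p is inert: (p) stays prime with e=1, f=2, g=1.
Therefore p is inert.

inert


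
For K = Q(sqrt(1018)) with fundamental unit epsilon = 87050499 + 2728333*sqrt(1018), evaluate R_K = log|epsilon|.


epsilon = 87050499 + 2728333*sqrt(1018)
= 1.7410e+08
R = ln(1.7410e+08)
= 18.9751

18.9751


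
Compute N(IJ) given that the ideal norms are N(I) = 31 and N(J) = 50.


N(IJ) = N(I) * N(J)
= 31 * 50
= 1550

1550


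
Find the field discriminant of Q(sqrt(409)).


For K = Q(sqrt(d)) with d squarefree: disc(K) = d if d = 1 mod 4, and disc(K) = 4d if d = 2 or 3 mod 4.
Here d = 409, and d mod 4 = 1.
d = 1 mod 4 (O_K = Z[(1+sqrt(d))/2]), so disc(K) = d = 409

409


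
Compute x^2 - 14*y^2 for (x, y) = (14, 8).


x^2 - d*y^2
= 14^2 - 14*8^2
= 196 - 896
= -700

-700


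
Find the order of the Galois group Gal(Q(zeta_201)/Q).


|Gal(Q(zeta_201)/Q)| = phi(201)
= 132

132


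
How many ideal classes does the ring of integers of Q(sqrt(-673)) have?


K = Q(sqrt(-673)). d mod 4 = 3, so D = disc(K) = 4d = -2692
h(K) equals the number of primitive reduced positive-definite forms (a, b, c) = a*x^2 + b*x*y + c*y^2 with b^2 - 4ac = D,
where reduced means |b| <= a <= c, with b >= 0 whenever |b| = a or a = c, and primitive means gcd(a, b, c) = 1.
Reduced forces 3a^2 <= |D| = 2692, so 1 <= a <= 29; b must have the parity of D, and c = (b^2 - D)/(4a) must be an integer >= a.
Enumerate a = 1..29, b in [-a, a]:
  a=1: (1, 0, 673)  [1]
  a=2: (2, 2, 337)  [1]
  a=3..10: none
  a=11: (11, -6, 62), (11, 6, 62)  [2]
  a=12: none
  a=13: (13, -8, 53), (13, 8, 53)  [2]
  a=14..18: none
  a=19: (19, -14, 38), (19, 14, 38)  [2]
  a=20..21: none
  a=22: (22, -6, 31), (22, 6, 31)  [2]
  a=23..25: none
  a=26: (26, -18, 29), (26, 18, 29)  [2]
  a=27..29: none
Total reduced forms: 1 + 1 + 2 + 2 + 2 + 2 + 2 = 12
h = 12

12


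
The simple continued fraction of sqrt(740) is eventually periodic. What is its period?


Run the CF algorithm for sqrt(740).
a_0 = floor(sqrt(740)) = 27; set m_0=0, q_0=1.
Recurrence: m' = q*a - m,  q' = (d - m'^2)/q,  a' = floor((a_0 + m')/q').
  step 1: m=27, q=11, a=4
  step 2: m=17, q=41, a=1
  step 3: m=24, q=4, a=12
  step 4: m=24, q=41, a=1
  step 5: m=17, q=11, a=4
  step 6: m=27, q=1, a=54
a_6 = 2*a_0 = 54, so the period closes here.
sqrt(740) = [27; 4, 1, 12, 1, 4, 54]
Period length = 6

6


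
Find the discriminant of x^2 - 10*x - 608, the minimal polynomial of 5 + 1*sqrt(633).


The element 5 + 1*sqrt(633) has minimal polynomial:
x^2 - 10*x - 608
Discriminant = (-10)^2 - 4*(-608)
= 100 + 2432
= 2532

2532


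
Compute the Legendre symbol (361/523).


p = 523 is prime, so compute (361/523) with the reciprocity algorithm (Jacobi-symbol steps: pull out 2s via (2/n), flip via reciprocity, reduce):
  reciprocity: (361/523) -> +(523/361)
  reduce: (162/361)
  pull out 2: (2/361) = +1  (since 361 mod 8 = 1)
  reciprocity: (81/361) -> +(361/81)
  reduce: (37/81)
  reciprocity: (37/81) -> +(81/37)
  reduce: (7/37)
  reciprocity: (7/37) -> +(37/7)
  reduce: (2/7)
  pull out 2: (2/7) = +1  (since 7 mod 8 = 7)
  (1/7) = 1
Product of signs = 1
(361/523) = 1

1


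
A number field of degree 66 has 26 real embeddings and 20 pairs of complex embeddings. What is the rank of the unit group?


By Dirichlet's unit theorem:
rank = r1 + r2 - 1
= 26 + 20 - 1
= 45

45


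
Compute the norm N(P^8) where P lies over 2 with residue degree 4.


N(P^a) = p^(a*f)
= 2^(8*4)
= 2^32
= 4294967296

4294967296


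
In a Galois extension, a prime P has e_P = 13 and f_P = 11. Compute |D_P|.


|D_P| = e * f
= 13 * 11
= 143

143


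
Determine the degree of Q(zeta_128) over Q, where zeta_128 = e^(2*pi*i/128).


The degree equals Euler's totient phi(128).
128 = 2^7
phi(128) = 64

64


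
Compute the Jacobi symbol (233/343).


Compute (233/343) via quadratic reciprocity:
  reciprocity: (233/343) -> +(343/233)
  reduce: (110/233)
  pull out 2: (2/233) = +1  (since 233 mod 8 = 1)
  reciprocity: (55/233) -> +(233/55)
  reduce: (13/55)
  reciprocity: (13/55) -> +(55/13)
  reduce: (3/13)
  reciprocity: (3/13) -> +(13/3)
  reduce: (1/3)
  (1/3) = 1
Product of signs = 1

1


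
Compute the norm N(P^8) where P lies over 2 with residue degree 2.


N(P^a) = p^(a*f)
= 2^(8*2)
= 2^16
= 65536

65536


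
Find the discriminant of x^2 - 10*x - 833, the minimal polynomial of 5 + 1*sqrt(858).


The element 5 + 1*sqrt(858) has minimal polynomial:
x^2 - 10*x - 833
Discriminant = (-10)^2 - 4*(-833)
= 100 + 3332
= 3432

3432


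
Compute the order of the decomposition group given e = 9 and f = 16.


|D_P| = e * f
= 9 * 16
= 144

144


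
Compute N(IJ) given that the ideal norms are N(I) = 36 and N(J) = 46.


N(IJ) = N(I) * N(J)
= 36 * 46
= 1656

1656


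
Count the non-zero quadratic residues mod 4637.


For prime p, the number of non-zero quadratic residues is (p-1)/2.
= (4637-1)/2
= 2318

2318


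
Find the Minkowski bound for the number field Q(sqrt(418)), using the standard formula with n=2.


d = 418, d mod 4 = 2, so disc(K) = 4d = 1672; |disc(K)| = 1672
Real quadratic field, so n = 2, s = r2 = 0, r1 = 2
M = (n!/n^n) * (4/pi)^s * sqrt(|disc(K)|) = (2!/2^2) * (4/pi)^0 * sqrt(1672)
= 0.5 * 1.000000 * 40.890097
= 20.4450

20.4450


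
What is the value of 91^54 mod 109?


p = 109 is prime and the exponent is (p-1)/2 = 54, so by Euler's criterion 91^54 = (91/109) = +1 or -1 mod 109.
Compute by square-and-multiply:
  54 = 32 + 16 + 4 + 2 (binary 110110)
  Repeated squaring mod 109: 91^1 = 91, 91^2 = 106, 91^4 = 9, 91^8 = 81, 91^16 = 21, 91^32 = 5
  91^54 = 91^32 * 91^16 * 91^4 * 91^2 = 5 * 21 * 9 * 106 mod 109
    5 * 21 = 105 = 105 mod 109
    105 * 9 = 945 = 73 mod 109
    73 * 106 = 7738 = 108 mod 109
  91^54 = 108 mod 109
Result 108 = p - 1 = -1 mod 109: 91 is a quadratic non-residue mod 109. As a residue in [0, p-1] the value is 108.
91^54 mod 109 = 108

108


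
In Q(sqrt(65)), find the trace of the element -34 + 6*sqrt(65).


Tr(a + b*sqrt(d)) = (a + b*sqrt(d)) + (a - b*sqrt(d)) = 2a
= 2 * (-34)
= -68

-68


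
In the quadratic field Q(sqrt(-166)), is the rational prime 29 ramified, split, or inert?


K = Q(sqrt(-166)). Since d mod 4 = 2, disc(K) = -664.
Check p | disc: -664 mod 29 = 3.
p does not divide disc. Compute Legendre symbol (d/p):
8^((29-1)/2) mod 29 = -1
(d/p) = -1, so p is inert: (p) stays prime with e=1, f=2, g=1.
Therefore p is inert.

inert


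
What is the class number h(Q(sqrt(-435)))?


K = Q(sqrt(-435)). d mod 4 = 1, so D = disc(K) = d = -435
h(K) equals the number of primitive reduced positive-definite forms (a, b, c) = a*x^2 + b*x*y + c*y^2 with b^2 - 4ac = D,
where reduced means |b| <= a <= c, with b >= 0 whenever |b| = a or a = c, and primitive means gcd(a, b, c) = 1.
Reduced forces 3a^2 <= |D| = 435, so 1 <= a <= 12; b must have the parity of D, and c = (b^2 - D)/(4a) must be an integer >= a.
Enumerate a = 1..12, b in [-a, a]:
  a=1: (1, 1, 109)  [1]
  a=2: none
  a=3: (3, 3, 37)  [1]
  a=4: none
  a=5: (5, 5, 23)  [1]
  a=6..10: none
  a=11: (11, 7, 11)  [1]
  a=12: none
Total reduced forms: 1 + 1 + 1 + 1 = 4
h = 4

4


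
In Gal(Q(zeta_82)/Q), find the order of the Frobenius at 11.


The Frobenius at p in Gal(Q(zeta_n)/Q) = (Z/nZ)* is the class of p, so its order is ord_82(11), the smallest k >= 1 with 11^k = 1 mod 82.
n = 82 = 2 * 41, phi(82) = 40; the order divides phi(n).
Divisors of 40: 1, 2, 4, 5, 8, 10, 20, 40
Repeated squaring mod 82: 11^1 = 11, 11^2 = 39, 11^4 = 45, 11^8 = 57, 11^16 = 51, 11^32 = 59
Test divisors in increasing order:
  k=1: 11^1 = 11 mod 82
  k=2: 11^2 = 39 mod 82
  k=4: 11^4 = 45 mod 82
  k=5: 11^5 = 45 * 11 = 3 mod 82
  k=8: 11^8 = 57 mod 82
  k=10: 11^10 = 57 * 39 = 9 mod 82
  k=20: 11^20 = 51 * 45 = 81 mod 82
  k=40: 11^40 = 59 * 57 = 1 mod 82  <- first divisor giving 1
Order = 40

40


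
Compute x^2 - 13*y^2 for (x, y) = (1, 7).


x^2 - d*y^2
= 1^2 - 13*7^2
= 1 - 637
= -636

-636


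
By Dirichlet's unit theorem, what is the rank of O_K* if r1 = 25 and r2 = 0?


By Dirichlet's unit theorem:
rank = r1 + r2 - 1
= 25 + 0 - 1
= 24

24


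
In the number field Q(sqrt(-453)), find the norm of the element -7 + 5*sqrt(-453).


N(a + b*sqrt(d)) = a^2 - d*b^2
= (-7)^2 - (-453)*(5)^2
= 49 + 11325
= 11374

11374


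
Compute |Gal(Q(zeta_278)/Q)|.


|Gal(Q(zeta_278)/Q)| = phi(278)
= 138

138


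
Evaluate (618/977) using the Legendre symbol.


p = 977 is prime, so compute (618/977) with the reciprocity algorithm (Jacobi-symbol steps: pull out 2s via (2/n), flip via reciprocity, reduce):
  pull out 2: (2/977) = +1  (since 977 mod 8 = 1)
  reciprocity: (309/977) -> +(977/309)
  reduce: (50/309)
  pull out 2: (2/309) = -1  (since 309 mod 8 = 5)
  reciprocity: (25/309) -> +(309/25)
  reduce: (9/25)
  reciprocity: (9/25) -> +(25/9)
  reduce: (7/9)
  reciprocity: (7/9) -> +(9/7)
  reduce: (2/7)
  pull out 2: (2/7) = +1  (since 7 mod 8 = 7)
  (1/7) = 1
Product of signs = -1
(618/977) = -1

-1


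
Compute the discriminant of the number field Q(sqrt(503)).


For K = Q(sqrt(d)) with d squarefree: disc(K) = d if d = 1 mod 4, and disc(K) = 4d if d = 2 or 3 mod 4.
Here d = 503, and d mod 4 = 3.
d = 3 mod 4, not 1 (O_K = Z[sqrt(d)]), so disc(K) = 4d = 4 * (503) = 2012

2012


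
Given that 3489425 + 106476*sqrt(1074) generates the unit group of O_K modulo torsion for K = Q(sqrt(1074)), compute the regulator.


epsilon = 3489425 + 106476*sqrt(1074)
= 6.9788e+06
R = ln(6.9788e+06)
= 15.7584

15.7584


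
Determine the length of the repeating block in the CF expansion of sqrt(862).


Run the CF algorithm for sqrt(862).
a_0 = floor(sqrt(862)) = 29; set m_0=0, q_0=1.
Recurrence: m' = q*a - m,  q' = (d - m'^2)/q,  a' = floor((a_0 + m')/q').
  step 1: m=29, q=21, a=2
  step 2: m=13, q=33, a=1
  step 3: m=20, q=14, a=3
  step 4: m=22, q=27, a=1
  step 5: m=5, q=31, a=1
  step 6: m=26, q=6, a=9
  step 7: m=28, q=13, a=4
  step 8: m=24, q=22, a=2
  step 9: m=20, q=21, a=2
  step 10: m=22, q=18, a=2
  step 11: m=14, q=37, a=1
  step 12: m=23, q=9, a=5
  step 13: m=22, q=42, a=1
  step 14: m=20, q=11, a=4
  step 15: m=24, q=26, a=2
  step 16: m=28, q=3, a=19
  step 17: m=29, q=7, a=8
  step 18: m=27, q=19, a=2
  step 19: m=11, q=39, a=1
  step 20: m=28, q=2, a=28
  step 21: m=28, q=39, a=1
  step 22: m=11, q=19, a=2
  step 23: m=27, q=7, a=8
  step 24: m=29, q=3, a=19
  step 25: m=28, q=26, a=2
  step 26: m=24, q=11, a=4
  step 27: m=20, q=42, a=1
  step 28: m=22, q=9, a=5
  step 29: m=23, q=37, a=1
  step 30: m=14, q=18, a=2
  step 31: m=22, q=21, a=2
  step 32: m=20, q=22, a=2
  step 33: m=24, q=13, a=4
  step 34: m=28, q=6, a=9
  step 35: m=26, q=31, a=1
  step 36: m=5, q=27, a=1
  step 37: m=22, q=14, a=3
  step 38: m=20, q=33, a=1
  step 39: m=13, q=21, a=2
  step 40: m=29, q=1, a=58
a_40 = 2*a_0 = 58, so the period closes here.
sqrt(862) = [29; 2, 1, 3, 1, 1, 9, 4, 2, 2, 2, 1, 5, 1, 4, 2, 19, 8, 2, 1, 28, 1, 2, 8, 19, 2, 4, 1, 5, 1, 2, 2, 2, 4, 9, 1, 1, 3, 1, 2, 58]
Period length = 40

40


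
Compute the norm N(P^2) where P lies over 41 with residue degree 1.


N(P^a) = p^(a*f)
= 41^(2*1)
= 41^2
= 1681

1681


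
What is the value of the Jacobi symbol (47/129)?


Compute (47/129) via quadratic reciprocity:
  reciprocity: (47/129) -> +(129/47)
  reduce: (35/47)
  reciprocity: (35/47) -> -(47/35)
  reduce: (12/35)
  pull out 2: (2/35) = -1  (since 35 mod 8 = 3)
  pull out 2: (2/35) = -1  (since 35 mod 8 = 3)
  reciprocity: (3/35) -> -(35/3)
  reduce: (2/3)
  pull out 2: (2/3) = -1  (since 3 mod 8 = 3)
  (1/3) = 1
Product of signs = -1

-1


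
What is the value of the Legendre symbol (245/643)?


p = 643 is prime, so compute (245/643) with the reciprocity algorithm (Jacobi-symbol steps: pull out 2s via (2/n), flip via reciprocity, reduce):
  reciprocity: (245/643) -> +(643/245)
  reduce: (153/245)
  reciprocity: (153/245) -> +(245/153)
  reduce: (92/153)
  pull out 2: (2/153) = +1  (since 153 mod 8 = 1)
  pull out 2: (2/153) = +1  (since 153 mod 8 = 1)
  reciprocity: (23/153) -> +(153/23)
  reduce: (15/23)
  reciprocity: (15/23) -> -(23/15)
  reduce: (8/15)
  pull out 2: (2/15) = +1  (since 15 mod 8 = 7)
  pull out 2: (2/15) = +1  (since 15 mod 8 = 7)
  pull out 2: (2/15) = +1  (since 15 mod 8 = 7)
  (1/15) = 1
Product of signs = -1
(245/643) = -1

-1


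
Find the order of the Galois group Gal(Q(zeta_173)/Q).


|Gal(Q(zeta_173)/Q)| = phi(173)
= 172

172


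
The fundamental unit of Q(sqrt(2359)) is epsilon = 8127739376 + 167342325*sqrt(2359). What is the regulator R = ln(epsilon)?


epsilon = 8127739376 + 167342325*sqrt(2359)
= 1.6255e+10
R = ln(1.6255e+10)
= 23.5117

23.5117


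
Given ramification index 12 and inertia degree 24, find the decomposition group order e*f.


|D_P| = e * f
= 12 * 24
= 288

288


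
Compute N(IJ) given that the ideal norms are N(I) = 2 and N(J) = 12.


N(IJ) = N(I) * N(J)
= 2 * 12
= 24

24


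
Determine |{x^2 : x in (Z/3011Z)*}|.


For prime p, the number of non-zero quadratic residues is (p-1)/2.
= (3011-1)/2
= 1505

1505


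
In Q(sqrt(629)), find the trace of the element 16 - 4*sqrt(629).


Tr(a + b*sqrt(d)) = (a + b*sqrt(d)) + (a - b*sqrt(d)) = 2a
= 2 * (16)
= 32

32


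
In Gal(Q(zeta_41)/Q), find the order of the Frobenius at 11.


The Frobenius at p in Gal(Q(zeta_n)/Q) = (Z/nZ)* is the class of p, so its order is ord_41(11), the smallest k >= 1 with 11^k = 1 mod 41.
n = 41 = 41, phi(41) = 40; the order divides phi(n).
Divisors of 40: 1, 2, 4, 5, 8, 10, 20, 40
Repeated squaring mod 41: 11^1 = 11, 11^2 = 39, 11^4 = 4, 11^8 = 16, 11^16 = 10, 11^32 = 18
Test divisors in increasing order:
  k=1: 11^1 = 11 mod 41
  k=2: 11^2 = 39 mod 41
  k=4: 11^4 = 4 mod 41
  k=5: 11^5 = 4 * 11 = 3 mod 41
  k=8: 11^8 = 16 mod 41
  k=10: 11^10 = 16 * 39 = 9 mod 41
  k=20: 11^20 = 10 * 4 = 40 mod 41
  k=40: 11^40 = 18 * 16 = 1 mod 41  <- first divisor giving 1
Order = 40

40


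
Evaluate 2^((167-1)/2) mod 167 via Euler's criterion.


p = 167 is prime and the exponent is (p-1)/2 = 83, so by Euler's criterion 2^83 = (2/167) = +1 or -1 mod 167.
Compute by square-and-multiply:
  83 = 64 + 16 + 2 + 1 (binary 1010011)
  Repeated squaring mod 167: 2^1 = 2, 2^2 = 4, 2^4 = 16, 2^8 = 89, 2^16 = 72, 2^32 = 7, 2^64 = 49
  2^83 = 2^64 * 2^16 * 2^2 * 2^1 = 49 * 72 * 4 * 2 mod 167
    49 * 72 = 3528 = 21 mod 167
    21 * 4 = 84 = 84 mod 167
    84 * 2 = 168 = 1 mod 167
  2^83 = 1 mod 167
Result 1: 2 is a quadratic residue mod 167.
2^83 mod 167 = 1

1


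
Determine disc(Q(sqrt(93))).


For K = Q(sqrt(d)) with d squarefree: disc(K) = d if d = 1 mod 4, and disc(K) = 4d if d = 2 or 3 mod 4.
Here d = 93, and d mod 4 = 1.
d = 1 mod 4 (O_K = Z[(1+sqrt(d))/2]), so disc(K) = d = 93

93
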